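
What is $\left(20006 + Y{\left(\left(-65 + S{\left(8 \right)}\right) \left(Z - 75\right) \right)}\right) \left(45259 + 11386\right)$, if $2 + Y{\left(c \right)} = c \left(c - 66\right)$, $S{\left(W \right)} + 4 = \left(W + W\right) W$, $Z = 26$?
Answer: $485373501695$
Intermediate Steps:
$S{\left(W \right)} = -4 + 2 W^{2}$ ($S{\left(W \right)} = -4 + \left(W + W\right) W = -4 + 2 W W = -4 + 2 W^{2}$)
$Y{\left(c \right)} = -2 + c \left(-66 + c\right)$ ($Y{\left(c \right)} = -2 + c \left(c - 66\right) = -2 + c \left(-66 + c\right)$)
$\left(20006 + Y{\left(\left(-65 + S{\left(8 \right)}\right) \left(Z - 75\right) \right)}\right) \left(45259 + 11386\right) = \left(20006 - \left(2 - \left(-65 - \left(4 - 2 \cdot 8^{2}\right)\right)^{2} \left(26 - 75\right)^{2} + 66 \left(-65 - \left(4 - 2 \cdot 8^{2}\right)\right) \left(26 - 75\right)\right)\right) \left(45259 + 11386\right) = \left(20006 - \left(2 - 2401 \left(-65 + \left(-4 + 2 \cdot 64\right)\right)^{2} + 66 \left(-65 + \left(-4 + 2 \cdot 64\right)\right) \left(-49\right)\right)\right) 56645 = \left(20006 - \left(2 - 2401 \left(-65 + \left(-4 + 128\right)\right)^{2} + 66 \left(-65 + \left(-4 + 128\right)\right) \left(-49\right)\right)\right) 56645 = \left(20006 - \left(2 - 2401 \left(-65 + 124\right)^{2} + 66 \left(-65 + 124\right) \left(-49\right)\right)\right) 56645 = \left(20006 - \left(2 - 8357881 + 66 \cdot 59 \left(-49\right)\right)\right) 56645 = \left(20006 - \left(-190804 - 8357881\right)\right) 56645 = \left(20006 + \left(-2 + 8357881 + 190806\right)\right) 56645 = \left(20006 + 8548685\right) 56645 = 8568691 \cdot 56645 = 485373501695$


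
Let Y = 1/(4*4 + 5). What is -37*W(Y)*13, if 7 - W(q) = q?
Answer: -70226/21 ≈ -3344.1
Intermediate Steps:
Y = 1/21 (Y = 1/(16 + 5) = 1/21 ≈ 0.047619)
W(q) = 7 - q
-37*W(Y)*13 = -37*(7 - 1*1/21)*13 = -37*(7 - 1/21)*13 = -37*146/21*13 = -5402/21*13 = -70226/21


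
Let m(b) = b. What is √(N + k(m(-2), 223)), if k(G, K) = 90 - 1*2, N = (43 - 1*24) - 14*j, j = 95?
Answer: I*√1223 ≈ 34.971*I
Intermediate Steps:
N = -1311 (N = (43 - 1*24) - 14*95 = (43 - 24) - 1330 = 19 - 1330 = -1311)
k(G, K) = 88 (k(G, K) = 90 - 2 = 88)
√(N + k(m(-2), 223)) = √(-1311 + 88) = √(-1223) = I*√1223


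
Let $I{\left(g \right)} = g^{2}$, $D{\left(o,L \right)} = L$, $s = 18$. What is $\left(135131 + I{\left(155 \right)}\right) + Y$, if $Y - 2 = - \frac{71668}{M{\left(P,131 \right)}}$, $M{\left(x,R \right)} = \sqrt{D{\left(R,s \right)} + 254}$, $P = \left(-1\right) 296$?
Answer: $159158 - \frac{17917 \sqrt{17}}{17} \approx 1.5481 \cdot 10^{5}$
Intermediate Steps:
$P = -296$
$M{\left(x,R \right)} = 4 \sqrt{17}$ ($M{\left(x,R \right)} = \sqrt{18 + 254} = \sqrt{272} = 4 \sqrt{17}$)
$Y = 2 - \frac{17917 \sqrt{17}}{17}$ ($Y = 2 - \frac{71668}{4 \sqrt{17}} = 2 - 71668 \frac{\sqrt{17}}{68} = 2 - \frac{17917 \sqrt{17}}{17} \approx -4343.5$)
$\left(135131 + I{\left(155 \right)}\right) + Y = \left(135131 + 155^{2}\right) + \left(2 - \frac{17917 \sqrt{17}}{17}\right) = \left(135131 + 24025\right) + \left(2 - \frac{17917 \sqrt{17}}{17}\right) = 159156 + \left(2 - \frac{17917 \sqrt{17}}{17}\right) = 159158 - \frac{17917 \sqrt{17}}{17}$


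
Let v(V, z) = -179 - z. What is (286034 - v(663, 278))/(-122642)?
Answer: -3219/1378 ≈ -2.3360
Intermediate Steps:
(286034 - v(663, 278))/(-122642) = (286034 - (-179 - 1*278))/(-122642) = (286034 - (-179 - 278))*(-1/122642) = (286034 - 1*(-457))*(-1/122642) = (286034 + 457)*(-1/122642) = 286491*(-1/122642) = -3219/1378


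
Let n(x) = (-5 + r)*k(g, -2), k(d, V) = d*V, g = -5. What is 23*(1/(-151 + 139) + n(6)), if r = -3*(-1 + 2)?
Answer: -22103/12 ≈ -1841.9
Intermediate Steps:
r = -3 (r = -3*1 = -3)
k(d, V) = V*d
n(x) = -80 (n(x) = (-5 - 3)*(-2*(-5)) = -8*10 = -80)
23*(1/(-151 + 139) + n(6)) = 23*(1/(-151 + 139) - 80) = 23*(1/(-12) - 80) = 23*(-1/12 - 80) = 23*(-961/12) = -22103/12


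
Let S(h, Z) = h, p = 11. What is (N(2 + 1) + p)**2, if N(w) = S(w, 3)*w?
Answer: 400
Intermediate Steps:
N(w) = w**2 (N(w) = w*w = w**2)
(N(2 + 1) + p)**2 = ((2 + 1)**2 + 11)**2 = (3**2 + 11)**2 = (9 + 11)**2 = 20**2 = 400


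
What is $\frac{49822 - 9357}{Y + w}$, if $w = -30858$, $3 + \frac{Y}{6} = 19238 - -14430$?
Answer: $\frac{40465}{171132} \approx 0.23645$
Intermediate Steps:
$Y = 201990$ ($Y = -18 + 6 \left(19238 - -14430\right) = -18 + 6 \left(19238 + 14430\right) = -18 + 6 \cdot 33668 = -18 + 202008 = 201990$)
$\frac{49822 - 9357}{Y + w} = \frac{49822 - 9357}{201990 - 30858} = \frac{40465}{171132}$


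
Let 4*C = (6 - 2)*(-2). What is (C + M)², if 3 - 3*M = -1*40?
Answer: 1369/9 ≈ 152.11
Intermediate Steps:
C = -2 (C = ((6 - 2)*(-2))/4 = (4*(-2))/4 = (¼)*(-8) = -2)
M = 43/3 (M = 1 - (-1)*40/3 = 1 - ⅓*(-40) = 1 + 40/3 = 43/3 ≈ 14.333)
(C + M)² = (-2 + 43/3)² = (37/3)² = 1369/9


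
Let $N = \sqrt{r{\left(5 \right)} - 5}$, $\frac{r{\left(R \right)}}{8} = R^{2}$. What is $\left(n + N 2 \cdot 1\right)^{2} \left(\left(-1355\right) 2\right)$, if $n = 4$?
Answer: $-2157160 - 43360 \sqrt{195} \approx -2.7626 \cdot 10^{6}$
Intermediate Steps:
$r{\left(R \right)} = 8 R^{2}$
$N = \sqrt{195}$ ($N = \sqrt{8 \cdot 5^{2} - 5} = \sqrt{8 \cdot 25 - 5} = \sqrt{200 - 5} = \sqrt{195} \approx 13.964$)
$\left(n + N 2 \cdot 1\right)^{2} \left(\left(-1355\right) 2\right) = \left(4 + \sqrt{195} \cdot 2 \cdot 1\right)^{2} \left(\left(-1355\right) 2\right) = \left(4 + 2 \sqrt{195} \cdot 1\right)^{2} \left(-2710\right) = \left(4 + 2 \sqrt{195}\right)^{2} \left(-2710\right) = - 2710 \left(4 + 2 \sqrt{195}\right)^{2}$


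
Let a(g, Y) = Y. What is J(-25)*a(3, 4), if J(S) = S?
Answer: -100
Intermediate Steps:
J(-25)*a(3, 4) = -25*4 = -100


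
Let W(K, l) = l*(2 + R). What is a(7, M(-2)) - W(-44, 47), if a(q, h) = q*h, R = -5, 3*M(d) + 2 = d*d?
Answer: 437/3 ≈ 145.67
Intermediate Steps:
M(d) = -⅔ + d²/3 (M(d) = -⅔ + (d*d)/3 = -⅔ + d²/3)
W(K, l) = -3*l (W(K, l) = l*(2 - 5) = l*(-3) = -3*l)
a(q, h) = h*q
a(7, M(-2)) - W(-44, 47) = (-⅔ + (⅓)*(-2)²)*7 - (-3)*47 = (-⅔ + (⅓)*4)*7 - 1*(-141) = (-⅔ + 4/3)*7 + 141 = (⅔)*7 + 141 = 14/3 + 141 = 437/3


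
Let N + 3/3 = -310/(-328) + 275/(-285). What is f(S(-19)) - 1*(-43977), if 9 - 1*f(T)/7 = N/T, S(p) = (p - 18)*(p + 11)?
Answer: 121859099051/2767008 ≈ 44040.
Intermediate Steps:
S(p) = (-18 + p)*(11 + p)
N = -9533/9348 (N = -1 + (-310/(-328) + 275/(-285)) = -1 + (-310*(-1/328) + 275*(-1/285)) = -1 + (155/164 - 55/57) = -1 - 185/9348 = -9533/9348 ≈ -1.0198)
f(T) = 63 + 66731/(9348*T) (f(T) = 63 - (-66731)/(9348*T) = 63 + 66731/(9348*T))
f(S(-19)) - 1*(-43977) = (63 + 66731/(9348*(-198 + (-19)² - 7*(-19)))) - 1*(-43977) = (63 + 66731/(9348*(-198 + 361 + 133))) + 43977 = (63 + (66731/9348)/296) + 43977 = (63 + (66731/9348)*(1/296)) + 43977 = (63 + 66731/2767008) + 43977 = 174388235/2767008 + 43977 = 121859099051/2767008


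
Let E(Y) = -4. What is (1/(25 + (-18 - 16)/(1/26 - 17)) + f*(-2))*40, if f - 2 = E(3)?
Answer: 1923080/11909 ≈ 161.48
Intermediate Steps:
f = -2 (f = 2 - 4 = -2)
(1/(25 + (-18 - 16)/(1/26 - 17)) + f*(-2))*40 = (1/(25 + (-18 - 16)/(1/26 - 17)) - 2*(-2))*40 = (1/(25 - 34/(1/26 - 17)) + 4)*40 = (1/(25 - 34/(-441/26)) + 4)*40 = (1/(25 - 34*(-26/441)) + 4)*40 = (1/(25 + 884/441) + 4)*40 = (1/(11909/441) + 4)*40 = (441/11909 + 4)*40 = (48077/11909)*40 = 1923080/11909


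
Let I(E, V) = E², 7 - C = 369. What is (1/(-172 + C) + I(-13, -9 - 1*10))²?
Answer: 8144160025/285156 ≈ 28560.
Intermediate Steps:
C = -362 (C = 7 - 1*369 = 7 - 369 = -362)
(1/(-172 + C) + I(-13, -9 - 1*10))² = (1/(-172 - 362) + (-13)²)² = (1/(-534) + 169)² = (-1/534 + 169)² = (90245/534)² = 8144160025/285156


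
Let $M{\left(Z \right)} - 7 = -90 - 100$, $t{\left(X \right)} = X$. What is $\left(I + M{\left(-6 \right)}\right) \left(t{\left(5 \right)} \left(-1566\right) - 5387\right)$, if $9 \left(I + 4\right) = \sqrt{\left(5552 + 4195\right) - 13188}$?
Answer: $2471579 - \frac{13217 i \sqrt{3441}}{9} \approx 2.4716 \cdot 10^{6} - 86146.0 i$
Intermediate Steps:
$M{\left(Z \right)} = -183$ ($M{\left(Z \right)} = 7 - 190 = -183$)
$I = -4 + \frac{i \sqrt{3441}}{9}$ ($I = -4 + \frac{\sqrt{\left(5552 + 4195\right) - 13188}}{9} = -4 + \frac{\sqrt{9747 - 13188}}{9} = -4 + \frac{\sqrt{-3441}}{9} = -4 + \frac{i \sqrt{3441}}{9} \approx -4.0 + 6.5178 i$)
$\left(I + M{\left(-6 \right)}\right) \left(t{\left(5 \right)} \left(-1566\right) - 5387\right) = \left(\left(-4 + \frac{i \sqrt{3441}}{9}\right) - 183\right) \left(5 \left(-1566\right) - 5387\right) = \left(-187 + \frac{i \sqrt{3441}}{9}\right) \left(-7830 - 5387\right) = \left(-187 + \frac{i \sqrt{3441}}{9}\right) \left(-13217\right) = 2471579 - \frac{13217 i \sqrt{3441}}{9}$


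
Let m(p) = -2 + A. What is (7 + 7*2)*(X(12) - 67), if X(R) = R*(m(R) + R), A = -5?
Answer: -147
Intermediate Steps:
m(p) = -7 (m(p) = -2 - 5 = -7)
X(R) = R*(-7 + R)
(7 + 7*2)*(X(12) - 67) = (7 + 7*2)*(12*(-7 + 12) - 67) = (7 + 14)*(12*5 - 67) = 21*(60 - 67) = 21*(-7) = -147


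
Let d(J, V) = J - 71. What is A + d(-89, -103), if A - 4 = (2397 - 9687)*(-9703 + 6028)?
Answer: 26790594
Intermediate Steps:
d(J, V) = -71 + J
A = 26790754 (A = 4 + (2397 - 9687)*(-9703 + 6028) = 4 - 7290*(-3675) = 4 + 26790750 = 26790754)
A + d(-89, -103) = 26790754 + (-71 - 89) = 26790754 - 160 = 26790594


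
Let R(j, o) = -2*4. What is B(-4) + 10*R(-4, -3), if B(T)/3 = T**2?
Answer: -32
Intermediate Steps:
R(j, o) = -8
B(T) = 3*T**2
B(-4) + 10*R(-4, -3) = 3*(-4)**2 + 10*(-8) = 3*16 - 80 = 48 - 80 = -32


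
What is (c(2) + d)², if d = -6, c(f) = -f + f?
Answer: 36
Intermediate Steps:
c(f) = 0
(c(2) + d)² = (0 - 6)² = (-6)² = 36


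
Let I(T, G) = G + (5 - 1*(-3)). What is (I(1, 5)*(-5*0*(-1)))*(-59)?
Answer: 0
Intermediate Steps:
I(T, G) = 8 + G (I(T, G) = G + (5 + 3) = G + 8 = 8 + G)
(I(1, 5)*(-5*0*(-1)))*(-59) = ((8 + 5)*(-5*0*(-1)))*(-59) = (13*(0*(-1)))*(-59) = (13*0)*(-59) = 0*(-59) = 0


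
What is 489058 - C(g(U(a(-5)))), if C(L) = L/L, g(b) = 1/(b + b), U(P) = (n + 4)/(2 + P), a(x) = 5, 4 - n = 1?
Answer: 489057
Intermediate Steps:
n = 3 (n = 4 - 1*1 = 4 - 1 = 3)
U(P) = 7/(2 + P) (U(P) = (3 + 4)/(2 + P) = 7/(2 + P))
g(b) = 1/(2*b)
C(L) = 1
489058 - C(g(U(a(-5)))) = 489058 - 1*1 = 489058 - 1 = 489057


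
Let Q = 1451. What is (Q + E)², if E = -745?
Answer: 498436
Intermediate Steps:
(Q + E)² = (1451 - 745)² = 706² = 498436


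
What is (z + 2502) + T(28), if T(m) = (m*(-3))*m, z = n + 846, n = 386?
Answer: 1382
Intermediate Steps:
z = 1232 (z = 386 + 846 = 1232)
T(m) = -3*m**2 (T(m) = (-3*m)*m = -3*m**2)
(z + 2502) + T(28) = (1232 + 2502) - 3*28**2 = 3734 - 3*784 = 3734 - 2352 = 1382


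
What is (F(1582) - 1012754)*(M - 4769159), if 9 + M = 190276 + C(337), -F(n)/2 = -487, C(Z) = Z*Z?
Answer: 4517924504940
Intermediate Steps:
C(Z) = Z**2
F(n) = 974 (F(n) = -2*(-487) = 974)
M = 303836 (M = -9 + (190276 + 337**2) = -9 + (190276 + 113569) = -9 + 303845 = 303836)
(F(1582) - 1012754)*(M - 4769159) = (974 - 1012754)*(303836 - 4769159) = -1011780*(-4465323) = 4517924504940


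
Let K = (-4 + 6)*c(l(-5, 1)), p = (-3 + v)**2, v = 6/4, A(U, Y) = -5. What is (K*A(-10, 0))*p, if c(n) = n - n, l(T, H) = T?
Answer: 0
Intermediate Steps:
c(n) = 0
v = 3/2 (v = 6*(1/4) = 3/2 ≈ 1.5000)
p = 9/4 (p = (-3 + 3/2)**2 = (-3/2)**2 = 9/4 ≈ 2.2500)
K = 0 (K = (-4 + 6)*0 = 2*0 = 0)
(K*A(-10, 0))*p = (0*(-5))*(9/4) = 0*(9/4) = 0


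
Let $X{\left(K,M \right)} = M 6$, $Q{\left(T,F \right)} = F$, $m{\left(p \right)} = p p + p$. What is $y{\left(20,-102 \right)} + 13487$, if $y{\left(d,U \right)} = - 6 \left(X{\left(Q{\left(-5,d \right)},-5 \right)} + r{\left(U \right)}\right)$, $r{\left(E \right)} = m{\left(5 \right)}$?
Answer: $13487$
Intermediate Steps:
$m{\left(p \right)} = p + p^{2}$ ($m{\left(p \right)} = p^{2} + p = p + p^{2}$)
$X{\left(K,M \right)} = 6 M$
$r{\left(E \right)} = 30$ ($r{\left(E \right)} = 5 \left(1 + 5\right) = 5 \cdot 6 = 30$)
$y{\left(d,U \right)} = 0$ ($y{\left(d,U \right)} = - 6 \left(6 \left(-5\right) + 30\right) = - 6 \left(-30 + 30\right) = \left(-6\right) 0 = 0$)
$y{\left(20,-102 \right)} + 13487 = 0 + 13487 = 13487$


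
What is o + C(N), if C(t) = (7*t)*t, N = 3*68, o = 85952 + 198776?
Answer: 576040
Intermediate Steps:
o = 284728
N = 204
C(t) = 7*t²
o + C(N) = 284728 + 7*204² = 284728 + 7*41616 = 284728 + 291312 = 576040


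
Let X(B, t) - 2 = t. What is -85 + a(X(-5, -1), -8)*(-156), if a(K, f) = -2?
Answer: 227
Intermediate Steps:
X(B, t) = 2 + t
-85 + a(X(-5, -1), -8)*(-156) = -85 - 2*(-156) = -85 + 312 = 227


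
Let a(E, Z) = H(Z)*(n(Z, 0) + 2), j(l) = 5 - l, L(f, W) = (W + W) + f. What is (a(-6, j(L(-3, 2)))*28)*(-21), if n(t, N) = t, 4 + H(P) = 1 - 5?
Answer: 28224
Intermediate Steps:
L(f, W) = f + 2*W (L(f, W) = 2*W + f = f + 2*W)
H(P) = -8 (H(P) = -4 + (1 - 5) = -4 - 4 = -8)
a(E, Z) = -16 - 8*Z (a(E, Z) = -8*(Z + 2) = -8*(2 + Z) = -16 - 8*Z)
(a(-6, j(L(-3, 2)))*28)*(-21) = ((-16 - 8*(5 - (-3 + 2*2)))*28)*(-21) = ((-16 - 8*(5 - (-3 + 4)))*28)*(-21) = ((-16 - 8*(5 - 1*1))*28)*(-21) = ((-16 - 8*(5 - 1))*28)*(-21) = ((-16 - 8*4)*28)*(-21) = ((-16 - 32)*28)*(-21) = -48*28*(-21) = -1344*(-21) = 28224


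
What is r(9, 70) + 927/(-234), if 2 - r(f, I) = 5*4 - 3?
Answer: -493/26 ≈ -18.962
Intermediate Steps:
r(f, I) = -15 (r(f, I) = 2 - (5*4 - 3) = 2 - (20 - 3) = 2 - 1*17 = 2 - 17 = -15)
r(9, 70) + 927/(-234) = -15 + 927/(-234) = -15 + 927*(-1/234) = -15 - 103/26 = -493/26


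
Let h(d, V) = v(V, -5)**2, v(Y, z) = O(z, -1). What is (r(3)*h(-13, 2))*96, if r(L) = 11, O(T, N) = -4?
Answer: 16896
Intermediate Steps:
v(Y, z) = -4
h(d, V) = 16 (h(d, V) = (-4)**2 = 16)
(r(3)*h(-13, 2))*96 = (11*16)*96 = 176*96 = 16896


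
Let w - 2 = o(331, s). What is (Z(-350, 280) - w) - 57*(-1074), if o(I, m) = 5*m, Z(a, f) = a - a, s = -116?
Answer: 61796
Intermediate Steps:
Z(a, f) = 0
w = -578 (w = 2 + 5*(-116) = 2 - 580 = -578)
(Z(-350, 280) - w) - 57*(-1074) = (0 - 1*(-578)) - 57*(-1074) = (0 + 578) + 61218 = 578 + 61218 = 61796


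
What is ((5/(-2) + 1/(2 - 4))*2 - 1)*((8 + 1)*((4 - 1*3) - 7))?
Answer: 378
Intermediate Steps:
((5/(-2) + 1/(2 - 4))*2 - 1)*((8 + 1)*((4 - 1*3) - 7)) = ((5*(-½) + 1/(-2))*2 - 1)*(9*((4 - 3) - 7)) = ((-5/2 - ½)*2 - 1)*(9*(1 - 7)) = (-3*2 - 1)*(9*(-6)) = (-6 - 1)*(-54) = -7*(-54) = 378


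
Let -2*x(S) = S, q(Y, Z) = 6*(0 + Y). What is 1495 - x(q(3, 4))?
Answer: 1504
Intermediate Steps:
q(Y, Z) = 6*Y
x(S) = -S/2
1495 - x(q(3, 4)) = 1495 - (-1)*6*3/2 = 1495 - (-1)*18/2 = 1495 - 1*(-9) = 1495 + 9 = 1504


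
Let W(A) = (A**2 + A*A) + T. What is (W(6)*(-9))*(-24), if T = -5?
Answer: 14472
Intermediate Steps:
W(A) = -5 + 2*A**2 (W(A) = (A**2 + A*A) - 5 = (A**2 + A**2) - 5 = 2*A**2 - 5 = -5 + 2*A**2)
(W(6)*(-9))*(-24) = ((-5 + 2*6**2)*(-9))*(-24) = ((-5 + 2*36)*(-9))*(-24) = ((-5 + 72)*(-9))*(-24) = (67*(-9))*(-24) = -603*(-24) = 14472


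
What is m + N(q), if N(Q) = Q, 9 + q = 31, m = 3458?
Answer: 3480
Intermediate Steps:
q = 22 (q = -9 + 31 = 22)
m + N(q) = 3458 + 22 = 3480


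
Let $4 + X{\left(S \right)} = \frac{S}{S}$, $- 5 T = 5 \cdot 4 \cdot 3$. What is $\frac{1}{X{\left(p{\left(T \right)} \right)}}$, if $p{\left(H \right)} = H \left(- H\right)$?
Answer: $- \frac{1}{3} \approx -0.33333$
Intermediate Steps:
$T = -12$ ($T = - \frac{5 \cdot 4 \cdot 3}{5} = - \frac{20 \cdot 3}{5} = \left(- \frac{1}{5}\right) 60 = -12$)
$p{\left(H \right)} = - H^{2}$
$X{\left(S \right)} = -3$ ($X{\left(S \right)} = -4 + \frac{S}{S} = -4 + 1 = -3$)
$\frac{1}{X{\left(p{\left(T \right)} \right)}} = \frac{1}{-3} = - \frac{1}{3}$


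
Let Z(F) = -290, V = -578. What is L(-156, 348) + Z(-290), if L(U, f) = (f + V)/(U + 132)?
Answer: -3365/12 ≈ -280.42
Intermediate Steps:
L(U, f) = (-578 + f)/(132 + U) (L(U, f) = (f - 578)/(U + 132) = (-578 + f)/(132 + U))
L(-156, 348) + Z(-290) = (-578 + 348)/(132 - 156) - 290 = -230/(-24) - 290 = -1/24*(-230) - 290 = 115/12 - 290 = -3365/12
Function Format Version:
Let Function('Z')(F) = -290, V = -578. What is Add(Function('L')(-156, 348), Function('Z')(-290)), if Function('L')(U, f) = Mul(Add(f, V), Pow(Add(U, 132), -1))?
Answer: Rational(-3365, 12) ≈ -280.42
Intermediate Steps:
Function('L')(U, f) = Mul(Pow(Add(132, U), -1), Add(-578, f)) (Function('L')(U, f) = Mul(Add(f, -578), Pow(Add(U, 132), -1)) = Mul(Add(-578, f), Pow(Add(132, U), -1)) = Mul(Pow(Add(132, U), -1), Add(-578, f)))
Add(Function('L')(-156, 348), Function('Z')(-290)) = Add(Mul(Pow(Add(132, -156), -1), Add(-578, 348)), -290) = Add(Mul(Pow(-24, -1), -230), -290) = Add(Mul(Rational(-1, 24), -230), -290) = Add(Rational(115, 12), -290) = Rational(-3365, 12)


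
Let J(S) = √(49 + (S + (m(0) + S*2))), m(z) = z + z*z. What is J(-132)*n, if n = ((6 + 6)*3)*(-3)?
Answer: -108*I*√347 ≈ -2011.8*I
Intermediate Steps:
m(z) = z + z²
n = -108 (n = (12*3)*(-3) = 36*(-3) = -108)
J(S) = √(49 + 3*S) (J(S) = √(49 + (S + (0*(1 + 0) + S*2))) = √(49 + (S + (0*1 + 2*S))) = √(49 + (S + (0 + 2*S))) = √(49 + (S + 2*S)) = √(49 + 3*S))
J(-132)*n = √(49 + 3*(-132))*(-108) = √(49 - 396)*(-108) = √(-347)*(-108) = (I*√347)*(-108) = -108*I*√347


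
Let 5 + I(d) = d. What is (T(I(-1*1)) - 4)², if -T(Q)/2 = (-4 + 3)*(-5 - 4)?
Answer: 484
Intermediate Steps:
I(d) = -5 + d
T(Q) = -18 (T(Q) = -2*(-4 + 3)*(-5 - 4) = -(-2)*(-9) = -2*9 = -18)
(T(I(-1*1)) - 4)² = (-18 - 4)² = (-22)² = 484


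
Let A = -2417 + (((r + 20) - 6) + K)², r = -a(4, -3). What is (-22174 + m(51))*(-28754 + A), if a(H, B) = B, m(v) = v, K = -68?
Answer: 632054110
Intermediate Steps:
r = 3 (r = -1*(-3) = 3)
A = 184 (A = -2417 + (((3 + 20) - 6) - 68)² = -2417 + ((23 - 6) - 68)² = -2417 + (17 - 68)² = -2417 + (-51)² = -2417 + 2601 = 184)
(-22174 + m(51))*(-28754 + A) = (-22174 + 51)*(-28754 + 184) = -22123*(-28570) = 632054110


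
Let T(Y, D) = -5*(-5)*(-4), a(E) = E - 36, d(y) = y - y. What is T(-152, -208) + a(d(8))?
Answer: -136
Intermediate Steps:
d(y) = 0
a(E) = -36 + E
T(Y, D) = -100 (T(Y, D) = 25*(-4) = -100)
T(-152, -208) + a(d(8)) = -100 + (-36 + 0) = -100 - 36 = -136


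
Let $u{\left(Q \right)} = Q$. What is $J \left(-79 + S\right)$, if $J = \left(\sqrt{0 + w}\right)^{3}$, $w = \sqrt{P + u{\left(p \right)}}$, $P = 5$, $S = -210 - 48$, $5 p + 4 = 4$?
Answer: $- 337 \cdot 5^{\frac{3}{4}} \approx -1126.8$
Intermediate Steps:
$p = 0$ ($p = - \frac{4}{5} + \frac{1}{5} \cdot 4 = - \frac{4}{5} + \frac{4}{5} = 0$)
$S = -258$
$w = \sqrt{5}$ ($w = \sqrt{5 + 0} = \sqrt{5} \approx 2.2361$)
$J = 5^{\frac{3}{4}}$ ($J = \left(\sqrt{0 + \sqrt{5}}\right)^{3} = \left(\sqrt{\sqrt{5}}\right)^{3} = \left(\sqrt[4]{5}\right)^{3} = 5^{\frac{3}{4}} \approx 3.3437$)
$J \left(-79 + S\right) = 5^{\frac{3}{4}} \left(-79 - 258\right) = 5^{\frac{3}{4}} \left(-337\right) = - 337 \cdot 5^{\frac{3}{4}}$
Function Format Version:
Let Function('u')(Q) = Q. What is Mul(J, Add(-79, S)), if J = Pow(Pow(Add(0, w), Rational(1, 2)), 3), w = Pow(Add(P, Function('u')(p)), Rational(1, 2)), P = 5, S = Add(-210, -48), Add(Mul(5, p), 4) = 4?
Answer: Mul(-337, Pow(5, Rational(3, 4))) ≈ -1126.8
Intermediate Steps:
p = 0 (p = Add(Rational(-4, 5), Mul(Rational(1, 5), 4)) = Add(Rational(-4, 5), Rational(4, 5)) = 0)
S = -258
w = Pow(5, Rational(1, 2)) (w = Pow(Add(5, 0), Rational(1, 2)) = Pow(5, Rational(1, 2)) ≈ 2.2361)
J = Pow(5, Rational(3, 4)) (J = Pow(Pow(Add(0, Pow(5, Rational(1, 2))), Rational(1, 2)), 3) = Pow(Pow(Pow(5, Rational(1, 2)), Rational(1, 2)), 3) = Pow(Pow(5, Rational(1, 4)), 3) = Pow(5, Rational(3, 4)) ≈ 3.3437)
Mul(J, Add(-79, S)) = Mul(Pow(5, Rational(3, 4)), Add(-79, -258)) = Mul(Pow(5, Rational(3, 4)), -337) = Mul(-337, Pow(5, Rational(3, 4)))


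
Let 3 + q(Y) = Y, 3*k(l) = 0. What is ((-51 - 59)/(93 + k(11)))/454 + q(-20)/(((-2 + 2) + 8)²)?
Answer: -489073/1351104 ≈ -0.36198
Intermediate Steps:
k(l) = 0 (k(l) = (⅓)*0 = 0)
q(Y) = -3 + Y
((-51 - 59)/(93 + k(11)))/454 + q(-20)/(((-2 + 2) + 8)²) = ((-51 - 59)/(93 + 0))/454 + (-3 - 20)/(((-2 + 2) + 8)²) = -110/93*(1/454) - 23/(0 + 8)² = -110*1/93*(1/454) - 23/(8²) = -110/93*1/454 - 23/64 = -55/21111 - 23*1/64 = -55/21111 - 23/64 = -489073/1351104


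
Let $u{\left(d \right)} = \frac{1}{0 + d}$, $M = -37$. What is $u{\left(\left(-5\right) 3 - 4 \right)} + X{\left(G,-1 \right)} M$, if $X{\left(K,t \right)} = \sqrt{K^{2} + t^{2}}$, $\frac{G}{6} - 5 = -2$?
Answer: $- \frac{1}{19} - 185 \sqrt{13} \approx -667.08$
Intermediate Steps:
$G = 18$ ($G = 30 + 6 \left(-2\right) = 30 - 12 = 18$)
$u{\left(d \right)} = \frac{1}{d}$
$u{\left(\left(-5\right) 3 - 4 \right)} + X{\left(G,-1 \right)} M = \frac{1}{\left(-5\right) 3 - 4} + \sqrt{18^{2} + \left(-1\right)^{2}} \left(-37\right) = \frac{1}{-15 - 4} + \sqrt{324 + 1} \left(-37\right) = \frac{1}{-19} + \sqrt{325} \left(-37\right) = - \frac{1}{19} + 5 \sqrt{13} \left(-37\right) = - \frac{1}{19} - 185 \sqrt{13}$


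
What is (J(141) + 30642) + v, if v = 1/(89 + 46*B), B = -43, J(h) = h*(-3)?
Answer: 57083690/1889 ≈ 30219.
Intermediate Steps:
J(h) = -3*h
v = -1/1889 (v = 1/(89 + 46*(-43)) = 1/(89 - 1978) = 1/(-1889) = -1/1889 ≈ -0.00052938)
(J(141) + 30642) + v = (-3*141 + 30642) - 1/1889 = (-423 + 30642) - 1/1889 = 30219 - 1/1889 = 57083690/1889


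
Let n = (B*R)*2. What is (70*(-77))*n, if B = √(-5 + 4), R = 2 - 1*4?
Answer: 21560*I ≈ 21560.0*I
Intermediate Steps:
R = -2 (R = 2 - 4 = -2)
B = I (B = √(-1) = I ≈ 1.0*I)
n = -4*I (n = (I*(-2))*2 = -2*I*2 = -4*I ≈ -4.0*I)
(70*(-77))*n = (70*(-77))*(-4*I) = -(-21560)*I = 21560*I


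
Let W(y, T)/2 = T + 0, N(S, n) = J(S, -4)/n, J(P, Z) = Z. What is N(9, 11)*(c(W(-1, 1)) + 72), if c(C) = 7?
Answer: -316/11 ≈ -28.727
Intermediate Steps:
N(S, n) = -4/n
W(y, T) = 2*T (W(y, T) = 2*(T + 0) = 2*T)
N(9, 11)*(c(W(-1, 1)) + 72) = (-4/11)*(7 + 72) = -4*1/11*79 = -4/11*79 = -316/11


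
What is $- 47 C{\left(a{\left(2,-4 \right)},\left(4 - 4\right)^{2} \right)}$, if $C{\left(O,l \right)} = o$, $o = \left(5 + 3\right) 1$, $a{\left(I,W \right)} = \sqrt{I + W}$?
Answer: $-376$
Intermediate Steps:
$o = 8$ ($o = 8 \cdot 1 = 8$)
$C{\left(O,l \right)} = 8$
$- 47 C{\left(a{\left(2,-4 \right)},\left(4 - 4\right)^{2} \right)} = \left(-47\right) 8 = -376$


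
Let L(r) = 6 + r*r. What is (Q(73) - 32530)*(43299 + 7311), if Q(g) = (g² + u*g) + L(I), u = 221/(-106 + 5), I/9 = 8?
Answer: -113328138840/101 ≈ -1.1221e+9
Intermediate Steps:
I = 72 (I = 9*8 = 72)
u = -221/101 (u = 221/(-101) = 221*(-1/101) = -221/101 ≈ -2.1881)
L(r) = 6 + r²
Q(g) = 5190 + g² - 221*g/101 (Q(g) = (g² - 221*g/101) + (6 + 72²) = (g² - 221*g/101) + (6 + 5184) = (g² - 221*g/101) + 5190 = 5190 + g² - 221*g/101)
(Q(73) - 32530)*(43299 + 7311) = ((5190 + 73² - 221/101*73) - 32530)*(43299 + 7311) = ((5190 + 5329 - 16133/101) - 32530)*50610 = (1046286/101 - 32530)*50610 = -2239244/101*50610 = -113328138840/101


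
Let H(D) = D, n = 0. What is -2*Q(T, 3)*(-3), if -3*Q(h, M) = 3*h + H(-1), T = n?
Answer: 2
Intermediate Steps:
T = 0
Q(h, M) = ⅓ - h (Q(h, M) = -(3*h - 1)/3 = -(-1 + 3*h)/3 = ⅓ - h)
-2*Q(T, 3)*(-3) = -2*(⅓ - 1*0)*(-3) = -2*(⅓ + 0)*(-3) = -2*⅓*(-3) = -⅔*(-3) = 2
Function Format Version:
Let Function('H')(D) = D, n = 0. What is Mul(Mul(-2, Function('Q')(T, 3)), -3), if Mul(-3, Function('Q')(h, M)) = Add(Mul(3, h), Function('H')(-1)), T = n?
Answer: 2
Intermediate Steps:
T = 0
Function('Q')(h, M) = Add(Rational(1, 3), Mul(-1, h)) (Function('Q')(h, M) = Mul(Rational(-1, 3), Add(Mul(3, h), -1)) = Mul(Rational(-1, 3), Add(-1, Mul(3, h))) = Add(Rational(1, 3), Mul(-1, h)))
Mul(Mul(-2, Function('Q')(T, 3)), -3) = Mul(Mul(-2, Add(Rational(1, 3), Mul(-1, 0))), -3) = Mul(Mul(-2, Add(Rational(1, 3), 0)), -3) = Mul(Mul(-2, Rational(1, 3)), -3) = Mul(Rational(-2, 3), -3) = 2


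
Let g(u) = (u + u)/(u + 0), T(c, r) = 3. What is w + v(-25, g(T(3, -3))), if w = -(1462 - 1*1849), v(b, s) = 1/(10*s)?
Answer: 7741/20 ≈ 387.05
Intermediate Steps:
g(u) = 2 (g(u) = (2*u)/u = 2)
v(b, s) = 1/(10*s)
w = 387 (w = -(1462 - 1849) = -1*(-387) = 387)
w + v(-25, g(T(3, -3))) = 387 + (⅒)/2 = 387 + (⅒)*(½) = 387 + 1/20 = 7741/20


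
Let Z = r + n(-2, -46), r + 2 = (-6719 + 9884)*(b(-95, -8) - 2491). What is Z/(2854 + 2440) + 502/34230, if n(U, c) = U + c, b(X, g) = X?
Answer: -70040248153/45303405 ≈ -1546.0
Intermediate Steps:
r = -8184692 (r = -2 + (-6719 + 9884)*(-95 - 2491) = -2 + 3165*(-2586) = -2 - 8184690 = -8184692)
Z = -8184740 (Z = -8184692 + (-2 - 46) = -8184692 - 48 = -8184740)
Z/(2854 + 2440) + 502/34230 = -8184740/(2854 + 2440) + 502/34230 = -8184740/5294 + 502*(1/34230) = -8184740*1/5294 + 251/17115 = -4092370/2647 + 251/17115 = -70040248153/45303405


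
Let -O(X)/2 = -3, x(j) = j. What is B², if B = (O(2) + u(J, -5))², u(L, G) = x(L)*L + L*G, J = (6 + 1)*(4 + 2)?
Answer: 5922408960000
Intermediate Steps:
J = 42 (J = 7*6 = 42)
O(X) = 6 (O(X) = -2*(-3) = 6)
u(L, G) = L² + G*L (u(L, G) = L*L + L*G = L² + G*L)
B = 2433600 (B = (6 + 42*(-5 + 42))² = (6 + 42*37)² = (6 + 1554)² = 1560² = 2433600)
B² = 2433600² = 5922408960000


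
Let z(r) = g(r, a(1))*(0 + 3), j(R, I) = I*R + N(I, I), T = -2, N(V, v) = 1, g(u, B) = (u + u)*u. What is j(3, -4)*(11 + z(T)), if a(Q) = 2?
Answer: -385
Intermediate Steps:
g(u, B) = 2*u² (g(u, B) = (2*u)*u = 2*u²)
j(R, I) = 1 + I*R (j(R, I) = I*R + 1 = 1 + I*R)
z(r) = 6*r² (z(r) = (2*r²)*(0 + 3) = (2*r²)*3 = 6*r²)
j(3, -4)*(11 + z(T)) = (1 - 4*3)*(11 + 6*(-2)²) = (1 - 12)*(11 + 6*4) = -11*(11 + 24) = -11*35 = -385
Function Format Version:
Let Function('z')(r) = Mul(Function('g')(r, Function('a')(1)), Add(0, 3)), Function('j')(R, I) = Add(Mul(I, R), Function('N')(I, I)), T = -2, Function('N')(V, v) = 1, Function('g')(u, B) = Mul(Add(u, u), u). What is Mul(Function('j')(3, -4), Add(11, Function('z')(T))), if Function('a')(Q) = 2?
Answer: -385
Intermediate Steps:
Function('g')(u, B) = Mul(2, Pow(u, 2)) (Function('g')(u, B) = Mul(Mul(2, u), u) = Mul(2, Pow(u, 2)))
Function('j')(R, I) = Add(1, Mul(I, R)) (Function('j')(R, I) = Add(Mul(I, R), 1) = Add(1, Mul(I, R)))
Function('z')(r) = Mul(6, Pow(r, 2)) (Function('z')(r) = Mul(Mul(2, Pow(r, 2)), Add(0, 3)) = Mul(Mul(2, Pow(r, 2)), 3) = Mul(6, Pow(r, 2)))
Mul(Function('j')(3, -4), Add(11, Function('z')(T))) = Mul(Add(1, Mul(-4, 3)), Add(11, Mul(6, Pow(-2, 2)))) = Mul(Add(1, -12), Add(11, Mul(6, 4))) = Mul(-11, Add(11, 24)) = Mul(-11, 35) = -385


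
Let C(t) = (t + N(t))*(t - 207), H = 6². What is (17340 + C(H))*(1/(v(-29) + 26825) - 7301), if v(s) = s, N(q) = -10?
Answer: -60060741665/638 ≈ -9.4139e+7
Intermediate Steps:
H = 36
C(t) = (-207 + t)*(-10 + t) (C(t) = (t - 10)*(t - 207) = (-10 + t)*(-207 + t) = (-207 + t)*(-10 + t))
(17340 + C(H))*(1/(v(-29) + 26825) - 7301) = (17340 + (2070 + 36² - 217*36))*(1/(-29 + 26825) - 7301) = (17340 + (2070 + 1296 - 7812))*(1/26796 - 7301) = (17340 - 4446)*(1/26796 - 7301) = 12894*(-195637595/26796) = -60060741665/638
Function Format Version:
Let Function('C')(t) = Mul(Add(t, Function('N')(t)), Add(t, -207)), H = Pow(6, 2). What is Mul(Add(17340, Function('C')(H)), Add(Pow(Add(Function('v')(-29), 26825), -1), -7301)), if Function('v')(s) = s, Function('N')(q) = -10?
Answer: Rational(-60060741665, 638) ≈ -9.4139e+7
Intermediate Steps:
H = 36
Function('C')(t) = Mul(Add(-207, t), Add(-10, t)) (Function('C')(t) = Mul(Add(t, -10), Add(t, -207)) = Mul(Add(-10, t), Add(-207, t)) = Mul(Add(-207, t), Add(-10, t)))
Mul(Add(17340, Function('C')(H)), Add(Pow(Add(Function('v')(-29), 26825), -1), -7301)) = Mul(Add(17340, Add(2070, Pow(36, 2), Mul(-217, 36))), Add(Pow(Add(-29, 26825), -1), -7301)) = Mul(Add(17340, Add(2070, 1296, -7812)), Add(Pow(26796, -1), -7301)) = Mul(Add(17340, -4446), Add(Rational(1, 26796), -7301)) = Mul(12894, Rational(-195637595, 26796)) = Rational(-60060741665, 638)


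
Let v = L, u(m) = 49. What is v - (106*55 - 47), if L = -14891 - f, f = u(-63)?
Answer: -20723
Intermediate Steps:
f = 49
L = -14940 (L = -14891 - 1*49 = -14891 - 49 = -14940)
v = -14940
v - (106*55 - 47) = -14940 - (106*55 - 47) = -14940 - (5830 - 47) = -14940 - 1*5783 = -14940 - 5783 = -20723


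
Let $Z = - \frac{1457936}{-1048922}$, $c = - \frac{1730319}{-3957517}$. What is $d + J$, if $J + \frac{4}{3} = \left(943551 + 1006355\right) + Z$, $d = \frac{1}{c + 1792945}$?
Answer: $\frac{21768976178031536067991283}{11164115370735871572} \approx 1.9499 \cdot 10^{6}$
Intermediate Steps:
$c = \frac{1730319}{3957517}$ ($c = \left(-1730319\right) \left(- \frac{1}{3957517}\right) = \frac{1730319}{3957517} \approx 0.43722$)
$Z = \frac{728968}{524461}$ ($Z = \left(-1457936\right) \left(- \frac{1}{1048922}\right) = \frac{728968}{524461} \approx 1.3899$)
$d = \frac{3957517}{7095612047884}$ ($d = \frac{1}{\frac{1730319}{3957517} + 1792945} = \frac{1}{\frac{7095612047884}{3957517}} = \frac{3957517}{7095612047884} \approx 5.5774 \cdot 10^{-7}$)
$J = \frac{3067949041058}{1573383}$ ($J = - \frac{4}{3} + \left(\left(943551 + 1006355\right) + \frac{728968}{524461}\right) = - \frac{4}{3} + \left(1949906 + \frac{728968}{524461}\right) = - \frac{4}{3} + \frac{1022650379634}{524461} = \frac{3067949041058}{1573383} \approx 1.9499 \cdot 10^{6}$)
$d + J = \frac{3957517}{7095612047884} + \frac{3067949041058}{1573383} = \frac{21768976178031536067991283}{11164115370735871572}$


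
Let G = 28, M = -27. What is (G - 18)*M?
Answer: -270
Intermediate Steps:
(G - 18)*M = (28 - 18)*(-27) = 10*(-27) = -270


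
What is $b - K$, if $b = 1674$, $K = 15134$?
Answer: $-13460$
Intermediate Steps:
$b - K = 1674 - 15134 = -13460$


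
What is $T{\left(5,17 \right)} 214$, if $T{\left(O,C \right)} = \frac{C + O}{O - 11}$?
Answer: $- \frac{2354}{3} \approx -784.67$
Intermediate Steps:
$T{\left(O,C \right)} = \frac{C + O}{-11 + O}$
$T{\left(5,17 \right)} 214 = \frac{17 + 5}{-11 + 5} \cdot 214 = \frac{1}{-6} \cdot 22 \cdot 214 = \left(- \frac{1}{6}\right) 22 \cdot 214 = \left(- \frac{11}{3}\right) 214 = - \frac{2354}{3}$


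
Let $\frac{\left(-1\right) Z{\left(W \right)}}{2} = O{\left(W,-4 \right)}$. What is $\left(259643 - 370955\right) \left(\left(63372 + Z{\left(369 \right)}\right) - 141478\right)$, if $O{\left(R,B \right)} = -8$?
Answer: $8692354080$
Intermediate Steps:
$Z{\left(W \right)} = 16$ ($Z{\left(W \right)} = \left(-2\right) \left(-8\right) = 16$)
$\left(259643 - 370955\right) \left(\left(63372 + Z{\left(369 \right)}\right) - 141478\right) = \left(259643 - 370955\right) \left(\left(63372 + 16\right) - 141478\right) = - 111312 \left(63388 - 141478\right) = \left(-111312\right) \left(-78090\right) = 8692354080$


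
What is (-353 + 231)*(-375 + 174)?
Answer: 24522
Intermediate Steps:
(-353 + 231)*(-375 + 174) = -122*(-201) = 24522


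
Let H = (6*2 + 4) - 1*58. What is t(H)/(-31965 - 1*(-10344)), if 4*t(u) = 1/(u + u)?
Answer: 1/7264656 ≈ 1.3765e-7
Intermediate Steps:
H = -42 (H = (12 + 4) - 58 = 16 - 58 = -42)
t(u) = 1/(8*u) (t(u) = 1/(4*(u + u)) = 1/(4*((2*u))) = (1/(2*u))/4 = 1/(8*u))
t(H)/(-31965 - 1*(-10344)) = ((⅛)/(-42))/(-31965 - 1*(-10344)) = ((⅛)*(-1/42))/(-31965 + 10344) = -1/336/(-21621) = -1/336*(-1/21621) = 1/7264656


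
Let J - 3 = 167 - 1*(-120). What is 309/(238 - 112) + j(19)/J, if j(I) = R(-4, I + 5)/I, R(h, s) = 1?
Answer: 141893/57855 ≈ 2.4526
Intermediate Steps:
j(I) = 1/I
J = 290 (J = 3 + (167 - 1*(-120)) = 3 + (167 + 120) = 3 + 287 = 290)
309/(238 - 112) + j(19)/J = 309/(238 - 112) + 1/(19*290) = 309/126 + (1/19)*(1/290) = 309*(1/126) + 1/5510 = 103/42 + 1/5510 = 141893/57855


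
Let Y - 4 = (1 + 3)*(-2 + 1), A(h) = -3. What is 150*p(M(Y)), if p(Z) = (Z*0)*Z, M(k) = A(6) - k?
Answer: 0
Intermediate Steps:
Y = 0 (Y = 4 + (1 + 3)*(-2 + 1) = 4 + 4*(-1) = 4 - 4 = 0)
M(k) = -3 - k
p(Z) = 0 (p(Z) = 0*Z = 0)
150*p(M(Y)) = 150*0 = 0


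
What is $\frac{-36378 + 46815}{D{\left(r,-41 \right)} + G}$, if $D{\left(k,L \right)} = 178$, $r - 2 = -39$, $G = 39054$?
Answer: $\frac{10437}{39232} \approx 0.26603$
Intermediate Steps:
$r = -37$ ($r = 2 - 39 = -37$)
$\frac{-36378 + 46815}{D{\left(r,-41 \right)} + G} = \frac{-36378 + 46815}{178 + 39054} = \frac{10437}{39232}$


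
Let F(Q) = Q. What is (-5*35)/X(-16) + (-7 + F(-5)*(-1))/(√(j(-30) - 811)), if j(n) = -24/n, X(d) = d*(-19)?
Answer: -175/304 + 2*I*√20255/4051 ≈ -0.57566 + 0.070264*I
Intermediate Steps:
X(d) = -19*d
(-5*35)/X(-16) + (-7 + F(-5)*(-1))/(√(j(-30) - 811)) = (-5*35)/((-19*(-16))) + (-7 - 5*(-1))/(√(-24/(-30) - 811)) = -175/304 + (-7 + 5)/(√(-24*(-1/30) - 811)) = -175*1/304 - 2/√(⅘ - 811) = -175/304 - 2*(-I*√20255/4051) = -175/304 - (-2)*I*√20255/4051 = -175/304 + 2*I*√20255/4051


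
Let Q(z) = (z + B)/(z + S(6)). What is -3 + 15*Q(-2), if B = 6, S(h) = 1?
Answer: -63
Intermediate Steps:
Q(z) = (6 + z)/(1 + z) (Q(z) = (z + 6)/(z + 1) = (6 + z)/(1 + z))
-3 + 15*Q(-2) = -3 + 15*((6 - 2)/(1 - 2)) = -3 + 15*(4/(-1)) = -3 + 15*(-1*4) = -3 + 15*(-4) = -3 - 60 = -63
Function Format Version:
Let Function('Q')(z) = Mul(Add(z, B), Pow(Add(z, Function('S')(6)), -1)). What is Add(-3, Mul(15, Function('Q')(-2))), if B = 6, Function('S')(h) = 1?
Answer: -63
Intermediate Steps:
Function('Q')(z) = Mul(Pow(Add(1, z), -1), Add(6, z)) (Function('Q')(z) = Mul(Add(z, 6), Pow(Add(z, 1), -1)) = Mul(Add(6, z), Pow(Add(1, z), -1)) = Mul(Pow(Add(1, z), -1), Add(6, z)))
Add(-3, Mul(15, Function('Q')(-2))) = Add(-3, Mul(15, Mul(Pow(Add(1, -2), -1), Add(6, -2)))) = Add(-3, Mul(15, Mul(Pow(-1, -1), 4))) = Add(-3, Mul(15, Mul(-1, 4))) = Add(-3, Mul(15, -4)) = Add(-3, -60) = -63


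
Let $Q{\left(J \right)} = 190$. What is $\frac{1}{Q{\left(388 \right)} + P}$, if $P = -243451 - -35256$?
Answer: $- \frac{1}{208005} \approx -4.8076 \cdot 10^{-6}$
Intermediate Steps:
$P = -208195$ ($P = -243451 + 35256 = -208195$)
$\frac{1}{Q{\left(388 \right)} + P} = \frac{1}{190 - 208195} = \frac{1}{-208005} = - \frac{1}{208005}$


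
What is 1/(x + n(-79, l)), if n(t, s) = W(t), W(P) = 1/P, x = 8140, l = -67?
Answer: 79/643059 ≈ 0.00012285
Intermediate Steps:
n(t, s) = 1/t
1/(x + n(-79, l)) = 1/(8140 + 1/(-79)) = 1/(8140 - 1/79) = 1/(643059/79) = 79/643059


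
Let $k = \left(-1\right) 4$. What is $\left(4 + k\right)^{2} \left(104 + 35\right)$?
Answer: $0$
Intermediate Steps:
$k = -4$
$\left(4 + k\right)^{2} \left(104 + 35\right) = \left(4 - 4\right)^{2} \left(104 + 35\right) = 0^{2} \cdot 139 = 0 \cdot 139 = 0$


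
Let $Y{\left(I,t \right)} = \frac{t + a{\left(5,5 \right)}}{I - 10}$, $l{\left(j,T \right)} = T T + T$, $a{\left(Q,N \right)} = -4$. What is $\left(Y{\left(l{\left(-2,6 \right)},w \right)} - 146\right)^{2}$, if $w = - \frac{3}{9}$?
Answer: $\frac{196812841}{9216} \approx 21356.0$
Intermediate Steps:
$w = - \frac{1}{3}$ ($w = \left(-3\right) \frac{1}{9} = - \frac{1}{3} \approx -0.33333$)
$l{\left(j,T \right)} = T + T^{2}$ ($l{\left(j,T \right)} = T^{2} + T = T + T^{2}$)
$Y{\left(I,t \right)} = \frac{-4 + t}{-10 + I}$ ($Y{\left(I,t \right)} = \frac{t - 4}{I - 10} = \frac{-4 + t}{-10 + I}$)
$\left(Y{\left(l{\left(-2,6 \right)},w \right)} - 146\right)^{2} = \left(\frac{-4 - \frac{1}{3}}{-10 + 6 \left(1 + 6\right)} - 146\right)^{2} = \left(\frac{1}{-10 + 6 \cdot 7} \left(- \frac{13}{3}\right) - 146\right)^{2} = \left(\frac{1}{-10 + 42} \left(- \frac{13}{3}\right) - 146\right)^{2} = \left(\frac{1}{32} \left(- \frac{13}{3}\right) - 146\right)^{2} = \left(- \frac{13}{96} - 146\right)^{2} = \left(- \frac{14029}{96}\right)^{2} = \frac{196812841}{9216}$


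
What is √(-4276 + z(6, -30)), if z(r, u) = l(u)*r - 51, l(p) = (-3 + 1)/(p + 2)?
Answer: I*√212002/7 ≈ 65.777*I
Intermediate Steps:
l(p) = -2/(2 + p)
z(r, u) = -51 - 2*r/(2 + u) (z(r, u) = (-2/(2 + u))*r - 51 = -2*r/(2 + u) - 51 = -51 - 2*r/(2 + u))
√(-4276 + z(6, -30)) = √(-4276 + (-102 - 51*(-30) - 2*6)/(2 - 30)) = √(-4276 + (-102 + 1530 - 12)/(-28)) = √(-4276 - 1/28*1416) = √(-4276 - 354/7) = √(-30286/7) = I*√212002/7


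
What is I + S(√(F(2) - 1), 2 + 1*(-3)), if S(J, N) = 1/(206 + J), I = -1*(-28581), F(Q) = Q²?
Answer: 1212777779/42433 - √3/42433 ≈ 28581.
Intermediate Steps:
I = 28581
I + S(√(F(2) - 1), 2 + 1*(-3)) = 28581 + 1/(206 + √(2² - 1)) = 28581 + 1/(206 + √(4 - 1)) = 28581 + 1/(206 + √3)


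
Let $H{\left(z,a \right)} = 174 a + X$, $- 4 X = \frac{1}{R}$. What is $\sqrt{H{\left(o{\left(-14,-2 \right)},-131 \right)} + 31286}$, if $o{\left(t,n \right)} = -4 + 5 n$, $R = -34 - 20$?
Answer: $\frac{\sqrt{11005638}}{36} \approx 92.152$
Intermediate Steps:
$R = -54$
$X = \frac{1}{216}$ ($X = - \frac{1}{4 \left(-54\right)} = \left(- \frac{1}{4}\right) \left(- \frac{1}{54}\right) = \frac{1}{216} \approx 0.0046296$)
$H{\left(z,a \right)} = \frac{1}{216} + 174 a$ ($H{\left(z,a \right)} = 174 a + \frac{1}{216} = \frac{1}{216} + 174 a$)
$\sqrt{H{\left(o{\left(-14,-2 \right)},-131 \right)} + 31286} = \sqrt{\left(\frac{1}{216} + 174 \left(-131\right)\right) + 31286} = \sqrt{\left(\frac{1}{216} - 22794\right) + 31286} = \sqrt{- \frac{4923503}{216} + 31286} = \sqrt{\frac{1834273}{216}} = \frac{\sqrt{11005638}}{36}$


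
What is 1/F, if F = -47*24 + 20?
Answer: -1/1108 ≈ -0.00090253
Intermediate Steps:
F = -1108 (F = -1128 + 20 = -1108)
1/F = 1/(-1108) = -1/1108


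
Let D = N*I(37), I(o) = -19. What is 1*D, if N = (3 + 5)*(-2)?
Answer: 304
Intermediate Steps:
N = -16 (N = 8*(-2) = -16)
D = 304 (D = -16*(-19) = 304)
1*D = 1*304 = 304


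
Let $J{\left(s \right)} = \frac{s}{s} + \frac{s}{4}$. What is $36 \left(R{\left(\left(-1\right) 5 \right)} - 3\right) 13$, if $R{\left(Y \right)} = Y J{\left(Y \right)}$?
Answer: $-819$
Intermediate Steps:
$J{\left(s \right)} = 1 + \frac{s}{4}$ ($J{\left(s \right)} = 1 + s \frac{1}{4} = 1 + \frac{s}{4}$)
$R{\left(Y \right)} = Y \left(1 + \frac{Y}{4}\right)$
$36 \left(R{\left(\left(-1\right) 5 \right)} - 3\right) 13 = 36 \left(\frac{\left(-1\right) 5 \left(4 - 5\right)}{4} - 3\right) 13 = 36 \left(\frac{1}{4} \left(-5\right) \left(4 - 5\right) - 3\right) 13 = 36 \left(\frac{1}{4} \left(-5\right) \left(-1\right) - 3\right) 13 = 36 \left(\frac{5}{4} - 3\right) 13 = 36 \left(\left(- \frac{7}{4}\right) 13\right) = 36 \left(- \frac{91}{4}\right) = -819$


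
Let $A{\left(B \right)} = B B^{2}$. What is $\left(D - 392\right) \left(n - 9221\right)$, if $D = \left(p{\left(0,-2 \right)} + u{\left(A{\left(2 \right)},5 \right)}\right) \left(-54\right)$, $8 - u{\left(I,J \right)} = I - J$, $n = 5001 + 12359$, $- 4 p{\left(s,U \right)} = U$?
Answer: $-5607771$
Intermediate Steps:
$p{\left(s,U \right)} = - \frac{U}{4}$
$n = 17360$
$A{\left(B \right)} = B^{3}$
$u{\left(I,J \right)} = 8 + J - I$ ($u{\left(I,J \right)} = 8 - \left(I - J\right) = 8 + J - I$)
$D = -297$ ($D = \left(\left(- \frac{1}{4}\right) \left(-2\right) + \left(8 + 5 - 2^{3}\right)\right) \left(-54\right) = \left(\frac{1}{2} + \left(8 + 5 - 8\right)\right) \left(-54\right) = \left(\frac{1}{2} + 5\right) \left(-54\right) = \frac{11}{2} \left(-54\right) = -297$)
$\left(D - 392\right) \left(n - 9221\right) = \left(-297 - 392\right) \left(17360 - 9221\right) = \left(-689\right) 8139 = -5607771$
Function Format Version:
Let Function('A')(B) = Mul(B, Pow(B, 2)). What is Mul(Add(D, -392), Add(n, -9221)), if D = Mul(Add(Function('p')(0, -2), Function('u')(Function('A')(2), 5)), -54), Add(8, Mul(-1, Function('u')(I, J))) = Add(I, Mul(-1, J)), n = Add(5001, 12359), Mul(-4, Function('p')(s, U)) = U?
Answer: -5607771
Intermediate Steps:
Function('p')(s, U) = Mul(Rational(-1, 4), U)
n = 17360
Function('A')(B) = Pow(B, 3)
Function('u')(I, J) = Add(8, J, Mul(-1, I)) (Function('u')(I, J) = Add(8, Mul(-1, Add(I, Mul(-1, J)))) = Add(8, Add(J, Mul(-1, I))) = Add(8, J, Mul(-1, I)))
D = -297 (D = Mul(Add(Mul(Rational(-1, 4), -2), Add(8, 5, Mul(-1, Pow(2, 3)))), -54) = Mul(Add(Rational(1, 2), Add(8, 5, Mul(-1, 8))), -54) = Mul(Add(Rational(1, 2), Add(8, 5, -8)), -54) = Mul(Add(Rational(1, 2), 5), -54) = Mul(Rational(11, 2), -54) = -297)
Mul(Add(D, -392), Add(n, -9221)) = Mul(Add(-297, -392), Add(17360, -9221)) = Mul(-689, 8139) = -5607771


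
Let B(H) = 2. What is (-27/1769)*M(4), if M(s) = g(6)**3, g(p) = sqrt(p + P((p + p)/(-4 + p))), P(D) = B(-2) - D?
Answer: -54*sqrt(2)/1769 ≈ -0.043170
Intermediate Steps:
P(D) = 2 - D
g(p) = sqrt(2 + p - 2*p/(-4 + p)) (g(p) = sqrt(p + (2 - (p + p)/(-4 + p))) = sqrt(p + (2 - 2*p/(-4 + p))) = sqrt(2 + p - 2*p/(-4 + p)))
M(s) = 2*sqrt(2) (M(s) = (sqrt((-8 + 6**2 - 4*6)/(-4 + 6)))**3 = (sqrt((-8 + 36 - 24)/2))**3 = (sqrt((1/2)*4))**3 = (sqrt(2))**3 = 2*sqrt(2))
(-27/1769)*M(4) = (-27/1769)*(2*sqrt(2)) = (-27*1/1769)*(2*sqrt(2)) = -54*sqrt(2)/1769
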